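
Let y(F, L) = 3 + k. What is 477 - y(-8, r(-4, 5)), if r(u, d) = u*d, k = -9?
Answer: 483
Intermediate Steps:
r(u, d) = d*u
y(F, L) = -6 (y(F, L) = 3 - 9 = -6)
477 - y(-8, r(-4, 5)) = 477 - 1*(-6) = 477 + 6 = 483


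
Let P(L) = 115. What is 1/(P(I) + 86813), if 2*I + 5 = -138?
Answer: 1/86928 ≈ 1.1504e-5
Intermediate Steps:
I = -143/2 (I = -5/2 + (½)*(-138) = -5/2 - 69 = -143/2 ≈ -71.500)
1/(P(I) + 86813) = 1/(115 + 86813) = 1/86928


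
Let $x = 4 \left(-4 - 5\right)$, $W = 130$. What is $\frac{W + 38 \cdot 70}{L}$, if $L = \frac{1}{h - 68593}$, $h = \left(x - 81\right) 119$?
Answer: $-230219640$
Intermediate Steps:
$x = -36$ ($x = 4 \left(-9\right) = -36$)
$h = -13923$ ($h = \left(-36 - 81\right) 119 = \left(-117\right) 119 = -13923$)
$L = - \frac{1}{82516}$ ($L = \frac{1}{-13923 - 68593} = \frac{1}{-82516} = - \frac{1}{82516} \approx -1.2119 \cdot 10^{-5}$)
$\frac{W + 38 \cdot 70}{L} = \frac{130 + 38 \cdot 70}{- \frac{1}{82516}} = \left(130 + 2660\right) \left(-82516\right) = 2790 \left(-82516\right) = -230219640$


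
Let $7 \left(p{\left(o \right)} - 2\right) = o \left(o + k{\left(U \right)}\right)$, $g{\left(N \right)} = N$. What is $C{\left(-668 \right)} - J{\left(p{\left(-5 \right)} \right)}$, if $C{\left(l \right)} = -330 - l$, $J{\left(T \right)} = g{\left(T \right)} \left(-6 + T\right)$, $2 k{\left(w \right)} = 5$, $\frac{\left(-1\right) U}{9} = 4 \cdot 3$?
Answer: $\frac{67891}{196} \approx 346.38$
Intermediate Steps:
$U = -108$ ($U = - 9 \cdot 4 \cdot 3 = \left(-9\right) 12 = -108$)
$k{\left(w \right)} = \frac{5}{2}$ ($k{\left(w \right)} = \frac{1}{2} \cdot 5 = \frac{5}{2}$)
$p{\left(o \right)} = 2 + \frac{o \left(\frac{5}{2} + o\right)}{7}$ ($p{\left(o \right)} = 2 + \frac{o \left(o + \frac{5}{2}\right)}{7} = 2 + \frac{o \left(\frac{5}{2} + o\right)}{7}$)
$J{\left(T \right)} = T \left(-6 + T\right)$
$C{\left(-668 \right)} - J{\left(p{\left(-5 \right)} \right)} = \left(-330 - -668\right) - \left(2 + \frac{\left(-5\right)^{2}}{7} + \frac{5}{14} \left(-5\right)\right) \left(-6 + \left(2 + \frac{\left(-5\right)^{2}}{7} + \frac{5}{14} \left(-5\right)\right)\right) = \left(-330 + 668\right) - \left(2 + \frac{1}{7} \cdot 25 - \frac{25}{14}\right) \left(-6 + \left(2 + \frac{1}{7} \cdot 25 - \frac{25}{14}\right)\right) = 338 - \left(2 + \frac{25}{7} - \frac{25}{14}\right) \left(-6 + \left(2 + \frac{25}{7} - \frac{25}{14}\right)\right) = 338 - \frac{53 \left(-6 + \frac{53}{14}\right)}{14} = 338 - \frac{53}{14} \left(- \frac{31}{14}\right) = 338 - - \frac{1643}{196} = 338 + \frac{1643}{196} = \frac{67891}{196}$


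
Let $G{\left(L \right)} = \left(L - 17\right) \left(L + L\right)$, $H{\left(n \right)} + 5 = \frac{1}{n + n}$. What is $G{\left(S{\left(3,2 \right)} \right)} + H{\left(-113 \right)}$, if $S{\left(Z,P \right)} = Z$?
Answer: $- \frac{20115}{226} \approx -89.004$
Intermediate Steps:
$H{\left(n \right)} = -5 + \frac{1}{2 n}$ ($H{\left(n \right)} = -5 + \frac{1}{n + n} = -5 + \frac{1}{2 n}$)
$G{\left(L \right)} = 2 L \left(-17 + L\right)$ ($G{\left(L \right)} = \left(-17 + L\right) 2 L = 2 L \left(-17 + L\right)$)
$G{\left(S{\left(3,2 \right)} \right)} + H{\left(-113 \right)} = 2 \cdot 3 \left(-17 + 3\right) - \left(5 - \frac{1}{2 \left(-113\right)}\right) = 2 \cdot 3 \left(-14\right) + \left(-5 + \frac{1}{2} \left(- \frac{1}{113}\right)\right) = -84 - \frac{1131}{226} = - \frac{20115}{226}$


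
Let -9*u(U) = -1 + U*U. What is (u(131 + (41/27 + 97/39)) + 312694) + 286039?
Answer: 661635134429/1108809 ≈ 5.9671e+5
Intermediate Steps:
u(U) = ⅑ - U²/9 (u(U) = -(-1 + U*U)/9 = -(-1 + U²)/9 = ⅑ - U²/9)
(u(131 + (41/27 + 97/39)) + 312694) + 286039 = ((⅑ - (131 + (41/27 + 97/39))²/9) + 312694) + 286039 = ((⅑ - (131 + 1406/351)²/9) + 312694) + 286039 = ((⅑ - (47387/351)²/9) + 312694) + 286039 = ((⅑ - ⅑*2245527769/123201) + 312694) + 286039 = ((⅑ - 2245527769/1108809) + 312694) + 286039 = (-2245404568/1108809 + 312694) + 286039 = 344472516878/1108809 + 286039 = 661635134429/1108809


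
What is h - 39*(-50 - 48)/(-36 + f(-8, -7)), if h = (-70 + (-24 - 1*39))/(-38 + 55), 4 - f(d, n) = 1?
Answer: -23121/187 ≈ -123.64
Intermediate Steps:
f(d, n) = 3 (f(d, n) = 4 - 1*1 = 4 - 1 = 3)
h = -133/17 (h = (-70 + (-24 - 39))/17 = (-70 - 63)*(1/17) = -133*1/17 = -133/17 ≈ -7.8235)
h - 39*(-50 - 48)/(-36 + f(-8, -7)) = -133/17 - 39*(-50 - 48)/(-36 + 3) = -133/17 - (-3822)/(-33) = -133/17 - (-3822)*(-1)/33 = -133/17 - 39*98/33 = -133/17 - 1274/11 = -23121/187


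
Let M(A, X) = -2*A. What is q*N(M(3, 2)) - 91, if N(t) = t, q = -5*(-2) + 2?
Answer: -163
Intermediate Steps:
q = 12 (q = 10 + 2 = 12)
q*N(M(3, 2)) - 91 = 12*(-2*3) - 91 = 12*(-6) - 91 = -72 - 91 = -163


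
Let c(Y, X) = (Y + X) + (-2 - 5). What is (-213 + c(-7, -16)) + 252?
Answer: 9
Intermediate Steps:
c(Y, X) = -7 + X + Y (c(Y, X) = (X + Y) - 7 = -7 + X + Y)
(-213 + c(-7, -16)) + 252 = (-213 + (-7 - 16 - 7)) + 252 = (-213 - 30) + 252 = -243 + 252 = 9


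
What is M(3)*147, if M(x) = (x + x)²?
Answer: 5292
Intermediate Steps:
M(x) = 4*x² (M(x) = (2*x)² = 4*x²)
M(3)*147 = (4*3²)*147 = (4*9)*147 = 36*147 = 5292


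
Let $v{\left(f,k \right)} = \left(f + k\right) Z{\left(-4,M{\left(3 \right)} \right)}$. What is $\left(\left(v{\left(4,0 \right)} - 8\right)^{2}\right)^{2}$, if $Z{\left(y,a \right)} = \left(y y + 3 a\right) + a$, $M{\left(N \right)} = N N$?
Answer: $1600000000$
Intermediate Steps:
$M{\left(N \right)} = N^{2}$
$Z{\left(y,a \right)} = y^{2} + 4 a$ ($Z{\left(y,a \right)} = \left(y^{2} + 3 a\right) + a = y^{2} + 4 a$)
$v{\left(f,k \right)} = 52 f + 52 k$ ($v{\left(f,k \right)} = \left(f + k\right) \left(\left(-4\right)^{2} + 4 \cdot 3^{2}\right) = \left(f + k\right) \left(16 + 4 \cdot 9\right) = \left(f + k\right) \left(16 + 36\right) = \left(f + k\right) 52 = 52 f + 52 k$)
$\left(\left(v{\left(4,0 \right)} - 8\right)^{2}\right)^{2} = \left(\left(\left(52 \cdot 4 + 52 \cdot 0\right) - 8\right)^{2}\right)^{2} = \left(\left(\left(208 + 0\right) - 8\right)^{2}\right)^{2} = \left(\left(208 - 8\right)^{2}\right)^{2} = \left(200^{2}\right)^{2} = 40000^{2} = 1600000000$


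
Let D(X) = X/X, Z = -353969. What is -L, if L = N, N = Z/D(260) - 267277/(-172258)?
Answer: 60973724725/172258 ≈ 3.5397e+5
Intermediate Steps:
D(X) = 1
N = -60973724725/172258 (N = -353969/1 - 267277/(-172258) = -353969*1 - 267277*(-1/172258) = -353969 + 267277/172258 = -60973724725/172258 ≈ -3.5397e+5)
L = -60973724725/172258 ≈ -3.5397e+5
-L = -1*(-60973724725/172258) = 60973724725/172258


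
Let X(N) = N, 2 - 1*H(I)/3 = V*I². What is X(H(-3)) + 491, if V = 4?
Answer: 389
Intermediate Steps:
H(I) = 6 - 12*I²
X(H(-3)) + 491 = (6 - 12*(-3)²) + 491 = (6 - 12*9) + 491 = (6 - 108) + 491 = -102 + 491 = 389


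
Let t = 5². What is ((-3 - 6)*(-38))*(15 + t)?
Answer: 13680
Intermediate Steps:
t = 25
((-3 - 6)*(-38))*(15 + t) = ((-3 - 6)*(-38))*(15 + 25) = -9*(-38)*40 = 342*40 = 13680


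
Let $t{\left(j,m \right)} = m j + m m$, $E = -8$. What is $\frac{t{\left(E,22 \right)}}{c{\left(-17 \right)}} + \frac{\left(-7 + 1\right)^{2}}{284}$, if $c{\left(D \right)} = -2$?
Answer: $- \frac{10925}{71} \approx -153.87$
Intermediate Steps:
$t{\left(j,m \right)} = m^{2} + j m$ ($t{\left(j,m \right)} = j m + m^{2} = m^{2} + j m$)
$\frac{t{\left(E,22 \right)}}{c{\left(-17 \right)}} + \frac{\left(-7 + 1\right)^{2}}{284} = \frac{22 \left(-8 + 22\right)}{-2} + \frac{\left(-7 + 1\right)^{2}}{284} = 22 \cdot 14 \left(- \frac{1}{2}\right) + \left(-6\right)^{2} \cdot \frac{1}{284} = 308 \left(- \frac{1}{2}\right) + 36 \cdot \frac{1}{284} = -154 + \frac{9}{71} = - \frac{10925}{71}$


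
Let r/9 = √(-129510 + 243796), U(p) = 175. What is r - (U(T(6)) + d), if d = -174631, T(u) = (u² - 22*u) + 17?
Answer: 174456 + 9*√114286 ≈ 1.7750e+5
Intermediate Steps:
T(u) = 17 + u² - 22*u
r = 9*√114286 (r = 9*√(-129510 + 243796) = 9*√114286 ≈ 3042.6)
r - (U(T(6)) + d) = 9*√114286 - (175 - 174631) = 9*√114286 - 1*(-174456) = 9*√114286 + 174456 = 174456 + 9*√114286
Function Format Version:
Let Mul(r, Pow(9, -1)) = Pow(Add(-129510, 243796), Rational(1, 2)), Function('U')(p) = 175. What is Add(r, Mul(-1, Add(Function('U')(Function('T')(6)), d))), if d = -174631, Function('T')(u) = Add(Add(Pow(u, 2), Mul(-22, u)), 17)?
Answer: Add(174456, Mul(9, Pow(114286, Rational(1, 2)))) ≈ 1.7750e+5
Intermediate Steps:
Function('T')(u) = Add(17, Pow(u, 2), Mul(-22, u))
r = Mul(9, Pow(114286, Rational(1, 2))) (r = Mul(9, Pow(Add(-129510, 243796), Rational(1, 2))) = Mul(9, Pow(114286, Rational(1, 2))) ≈ 3042.6)
Add(r, Mul(-1, Add(Function('U')(Function('T')(6)), d))) = Add(Mul(9, Pow(114286, Rational(1, 2))), Mul(-1, Add(175, -174631))) = Add(Mul(9, Pow(114286, Rational(1, 2))), Mul(-1, -174456)) = Add(Mul(9, Pow(114286, Rational(1, 2))), 174456) = Add(174456, Mul(9, Pow(114286, Rational(1, 2))))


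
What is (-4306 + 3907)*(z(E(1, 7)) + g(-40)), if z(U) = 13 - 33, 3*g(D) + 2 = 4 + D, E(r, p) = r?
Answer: 13034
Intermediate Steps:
g(D) = ⅔ + D/3 (g(D) = -⅔ + (4 + D)/3 = -⅔ + (4/3 + D/3) = ⅔ + D/3)
z(U) = -20
(-4306 + 3907)*(z(E(1, 7)) + g(-40)) = (-4306 + 3907)*(-20 + (⅔ + (⅓)*(-40))) = -399*(-20 + (⅔ - 40/3)) = -399*(-20 - 38/3) = -399*(-98/3) = 13034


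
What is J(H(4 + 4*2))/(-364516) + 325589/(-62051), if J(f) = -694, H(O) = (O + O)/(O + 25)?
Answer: -5392697115/1028117378 ≈ -5.2452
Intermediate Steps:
H(O) = 2*O/(25 + O) (H(O) = (2*O)/(25 + O) = 2*O/(25 + O))
J(H(4 + 4*2))/(-364516) + 325589/(-62051) = -694/(-364516) + 325589/(-62051) = -694*(-1/364516) + 325589*(-1/62051) = 347/182258 - 29599/5641 = -5392697115/1028117378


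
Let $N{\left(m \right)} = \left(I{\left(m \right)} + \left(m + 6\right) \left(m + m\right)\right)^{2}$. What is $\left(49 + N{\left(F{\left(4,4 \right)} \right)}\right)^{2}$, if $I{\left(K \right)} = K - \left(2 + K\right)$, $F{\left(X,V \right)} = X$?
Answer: $37613689$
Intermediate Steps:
$I{\left(K \right)} = -2$
$N{\left(m \right)} = \left(-2 + 2 m \left(6 + m\right)\right)^{2}$ ($N{\left(m \right)} = \left(-2 + \left(m + 6\right) \left(m + m\right)\right)^{2} = \left(-2 + \left(6 + m\right) 2 m\right)^{2} = \left(-2 + 2 m \left(6 + m\right)\right)^{2}$)
$\left(49 + N{\left(F{\left(4,4 \right)} \right)}\right)^{2} = \left(49 + 4 \left(-1 + 4^{2} + 6 \cdot 4\right)^{2}\right)^{2} = \left(49 + 4 \left(-1 + 16 + 24\right)^{2}\right)^{2} = \left(49 + 4 \cdot 39^{2}\right)^{2} = \left(49 + 4 \cdot 1521\right)^{2} = \left(49 + 6084\right)^{2} = 6133^{2} = 37613689$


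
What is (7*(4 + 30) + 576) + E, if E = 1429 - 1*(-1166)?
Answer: 3409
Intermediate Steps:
E = 2595 (E = 1429 + 1166 = 2595)
(7*(4 + 30) + 576) + E = (7*(4 + 30) + 576) + 2595 = (7*34 + 576) + 2595 = (238 + 576) + 2595 = 814 + 2595 = 3409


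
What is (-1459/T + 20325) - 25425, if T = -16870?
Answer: -86035541/16870 ≈ -5099.9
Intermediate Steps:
(-1459/T + 20325) - 25425 = (-1459/(-16870) + 20325) - 25425 = (-1459*(-1/16870) + 20325) - 25425 = (1459/16870 + 20325) - 25425 = 342884209/16870 - 25425 = -86035541/16870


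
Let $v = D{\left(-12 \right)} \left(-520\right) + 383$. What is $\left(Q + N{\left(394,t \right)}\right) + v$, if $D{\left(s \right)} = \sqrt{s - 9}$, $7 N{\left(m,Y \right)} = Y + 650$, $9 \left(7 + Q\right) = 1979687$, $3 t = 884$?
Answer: $\frac{13889999}{63} - 520 i \sqrt{21} \approx 2.2048 \cdot 10^{5} - 2382.9 i$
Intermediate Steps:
$t = \frac{884}{3}$ ($t = \frac{1}{3} \cdot 884 = \frac{884}{3} \approx 294.67$)
$Q = \frac{1979624}{9}$ ($Q = -7 + \frac{1}{9} \cdot 1979687 = -7 + \frac{1979687}{9} = \frac{1979624}{9} \approx 2.1996 \cdot 10^{5}$)
$N{\left(m,Y \right)} = \frac{650}{7} + \frac{Y}{7}$ ($N{\left(m,Y \right)} = \frac{Y + 650}{7} = \frac{650 + Y}{7} = \frac{650}{7} + \frac{Y}{7}$)
$D{\left(s \right)} = \sqrt{-9 + s}$
$v = 383 - 520 i \sqrt{21}$ ($v = \sqrt{-9 - 12} \left(-520\right) + 383 = \sqrt{-21} \left(-520\right) + 383 = i \sqrt{21} \left(-520\right) + 383 = - 520 i \sqrt{21} + 383 = 383 - 520 i \sqrt{21} \approx 383.0 - 2382.9 i$)
$\left(Q + N{\left(394,t \right)}\right) + v = \left(\frac{1979624}{9} + \left(\frac{650}{7} + \frac{1}{7} \cdot \frac{884}{3}\right)\right) + \left(383 - 520 i \sqrt{21}\right) = \left(\frac{1979624}{9} + \left(\frac{650}{7} + \frac{884}{21}\right)\right) + \left(383 - 520 i \sqrt{21}\right) = \left(\frac{1979624}{9} + \frac{2834}{21}\right) + \left(383 - 520 i \sqrt{21}\right) = \frac{13865870}{63} + \left(383 - 520 i \sqrt{21}\right) = \frac{13889999}{63} - 520 i \sqrt{21}$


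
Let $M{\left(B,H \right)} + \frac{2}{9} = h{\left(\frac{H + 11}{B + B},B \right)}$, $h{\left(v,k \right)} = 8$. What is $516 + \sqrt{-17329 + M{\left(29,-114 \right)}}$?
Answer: $516 + \frac{i \sqrt{155891}}{3} \approx 516.0 + 131.61 i$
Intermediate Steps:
$M{\left(B,H \right)} = \frac{70}{9}$ ($M{\left(B,H \right)} = - \frac{2}{9} + 8 = \frac{70}{9}$)
$516 + \sqrt{-17329 + M{\left(29,-114 \right)}} = 516 + \sqrt{-17329 + \frac{70}{9}} = 516 + \sqrt{- \frac{155891}{9}} = 516 + \frac{i \sqrt{155891}}{3}$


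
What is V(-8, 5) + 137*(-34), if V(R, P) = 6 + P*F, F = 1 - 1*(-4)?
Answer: -4627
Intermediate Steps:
F = 5 (F = 1 + 4 = 5)
V(R, P) = 6 + 5*P (V(R, P) = 6 + P*5 = 6 + 5*P)
V(-8, 5) + 137*(-34) = (6 + 5*5) + 137*(-34) = (6 + 25) - 4658 = 31 - 4658 = -4627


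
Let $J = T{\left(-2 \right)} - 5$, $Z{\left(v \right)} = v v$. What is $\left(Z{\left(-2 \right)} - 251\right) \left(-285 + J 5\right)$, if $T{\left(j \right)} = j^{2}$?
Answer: $71630$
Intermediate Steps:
$Z{\left(v \right)} = v^{2}$
$J = -1$ ($J = \left(-2\right)^{2} - 5 = 4 - 5 = -1$)
$\left(Z{\left(-2 \right)} - 251\right) \left(-285 + J 5\right) = \left(\left(-2\right)^{2} - 251\right) \left(-285 - 5\right) = \left(4 - 251\right) \left(-285 - 5\right) = \left(-247\right) \left(-290\right) = 71630$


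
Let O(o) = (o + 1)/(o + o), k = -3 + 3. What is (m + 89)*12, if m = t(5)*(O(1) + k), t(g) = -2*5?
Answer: 948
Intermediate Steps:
k = 0
t(g) = -10
O(o) = (1 + o)/(2*o) (O(o) = (1 + o)/((2*o)) = (1 + o)*(1/(2*o)) = (1 + o)/(2*o))
m = -10 (m = -10*((½)*(1 + 1)/1 + 0) = -10*((½)*1*2 + 0) = -10*(1 + 0) = -10*1 = -10)
(m + 89)*12 = (-10 + 89)*12 = 79*12 = 948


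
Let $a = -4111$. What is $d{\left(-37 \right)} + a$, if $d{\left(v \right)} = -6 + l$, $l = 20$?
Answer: $-4097$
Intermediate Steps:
$d{\left(v \right)} = 14$ ($d{\left(v \right)} = -6 + 20 = 14$)
$d{\left(-37 \right)} + a = 14 - 4111 = -4097$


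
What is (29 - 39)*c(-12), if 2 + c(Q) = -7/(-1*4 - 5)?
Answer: 110/9 ≈ 12.222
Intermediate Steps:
c(Q) = -11/9 (c(Q) = -2 - 7/(-1*4 - 5) = -2 - 7/(-4 - 5) = -2 - 7/(-9) = -2 - 7*(-1/9) = -2 + 7/9 = -11/9)
(29 - 39)*c(-12) = (29 - 39)*(-11/9) = -10*(-11/9) = 110/9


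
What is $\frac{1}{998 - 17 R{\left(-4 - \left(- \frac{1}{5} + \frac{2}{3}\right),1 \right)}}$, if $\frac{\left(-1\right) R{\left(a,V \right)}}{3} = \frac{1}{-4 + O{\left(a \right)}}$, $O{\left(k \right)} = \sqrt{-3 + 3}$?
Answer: $\frac{4}{3941} \approx 0.001015$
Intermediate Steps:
$O{\left(k \right)} = 0$ ($O{\left(k \right)} = \sqrt{0} = 0$)
$R{\left(a,V \right)} = \frac{3}{4}$ ($R{\left(a,V \right)} = - \frac{3}{-4 + 0} = - \frac{3}{-4} = \left(-3\right) \left(- \frac{1}{4}\right) = \frac{3}{4}$)
$\frac{1}{998 - 17 R{\left(-4 - \left(- \frac{1}{5} + \frac{2}{3}\right),1 \right)}} = \frac{1}{998 - \frac{51}{4}} = \frac{1}{\frac{3941}{4}} = \frac{4}{3941}$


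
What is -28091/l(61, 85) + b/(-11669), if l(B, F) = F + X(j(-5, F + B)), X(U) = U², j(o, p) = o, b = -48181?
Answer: -46070567/183370 ≈ -251.24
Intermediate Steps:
l(B, F) = 25 + F (l(B, F) = F + (-5)² = F + 25 = 25 + F)
-28091/l(61, 85) + b/(-11669) = -28091/(25 + 85) - 48181/(-11669) = -28091/110 - 48181*(-1/11669) = -28091*1/110 + 6883/1667 = -28091/110 + 6883/1667 = -46070567/183370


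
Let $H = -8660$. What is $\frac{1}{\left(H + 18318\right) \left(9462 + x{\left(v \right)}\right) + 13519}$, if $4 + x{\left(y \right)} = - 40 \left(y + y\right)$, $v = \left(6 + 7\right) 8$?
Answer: $\frac{1}{11004323} \approx 9.0873 \cdot 10^{-8}$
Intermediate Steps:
$v = 104$ ($v = 13 \cdot 8 = 104$)
$x{\left(y \right)} = -4 - 80 y$ ($x{\left(y \right)} = -4 - 40 \left(y + y\right) = -4 - 40 \cdot 2 y = -4 - 80 y$)
$\frac{1}{\left(H + 18318\right) \left(9462 + x{\left(v \right)}\right) + 13519} = \frac{1}{\left(-8660 + 18318\right) \left(9462 - 8324\right) + 13519} = \frac{1}{9658 \left(9462 - 8324\right) + 13519} = \frac{1}{9658 \cdot 1138 + 13519} = \frac{1}{10990804 + 13519} = \frac{1}{11004323}$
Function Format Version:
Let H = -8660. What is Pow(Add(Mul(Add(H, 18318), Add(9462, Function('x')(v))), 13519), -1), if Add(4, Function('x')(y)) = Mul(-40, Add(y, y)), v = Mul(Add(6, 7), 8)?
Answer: Rational(1, 11004323) ≈ 9.0873e-8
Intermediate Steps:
v = 104 (v = Mul(13, 8) = 104)
Function('x')(y) = Add(-4, Mul(-80, y)) (Function('x')(y) = Add(-4, Mul(-40, Add(y, y))) = Add(-4, Mul(-40, Mul(2, y))) = Add(-4, Mul(-80, y)))
Pow(Add(Mul(Add(H, 18318), Add(9462, Function('x')(v))), 13519), -1) = Pow(Add(Mul(Add(-8660, 18318), Add(9462, Add(-4, Mul(-80, 104)))), 13519), -1) = Pow(Add(Mul(9658, Add(9462, Add(-4, -8320))), 13519), -1) = Pow(Add(Mul(9658, Add(9462, -8324)), 13519), -1) = Pow(Add(Mul(9658, 1138), 13519), -1) = Pow(Add(10990804, 13519), -1) = Pow(11004323, -1) = Rational(1, 11004323)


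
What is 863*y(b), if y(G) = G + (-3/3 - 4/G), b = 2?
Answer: -863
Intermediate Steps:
y(G) = -1 + G - 4/G (y(G) = G + (-3*⅓ - 4/G) = G + (-1 - 4/G) = -1 + G - 4/G)
863*y(b) = 863*(-1 + 2 - 4/2) = 863*(-1 + 2 - 4*½) = 863*(-1 + 2 - 2) = 863*(-1) = -863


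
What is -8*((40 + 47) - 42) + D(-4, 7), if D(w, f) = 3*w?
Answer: -372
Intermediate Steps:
-8*((40 + 47) - 42) + D(-4, 7) = -8*((40 + 47) - 42) + 3*(-4) = -8*(87 - 42) - 12 = -8*45 - 12 = -360 - 12 = -372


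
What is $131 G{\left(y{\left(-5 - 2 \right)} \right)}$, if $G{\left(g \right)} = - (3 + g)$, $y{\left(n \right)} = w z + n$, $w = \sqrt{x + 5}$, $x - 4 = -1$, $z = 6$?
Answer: $524 - 1572 \sqrt{2} \approx -1699.1$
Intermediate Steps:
$x = 3$ ($x = 4 - 1 = 3$)
$w = 2 \sqrt{2}$ ($w = \sqrt{3 + 5} = \sqrt{8} = 2 \sqrt{2} \approx 2.8284$)
$y{\left(n \right)} = n + 12 \sqrt{2}$ ($y{\left(n \right)} = 2 \sqrt{2} \cdot 6 + n = 12 \sqrt{2} + n = n + 12 \sqrt{2}$)
$G{\left(g \right)} = -3 - g$
$131 G{\left(y{\left(-5 - 2 \right)} \right)} = 131 \left(-3 - \left(\left(-5 - 2\right) + 12 \sqrt{2}\right)\right) = 131 \left(-3 - \left(-7 + 12 \sqrt{2}\right)\right) = 131 \left(-3 + \left(7 - 12 \sqrt{2}\right)\right) = 131 \left(4 - 12 \sqrt{2}\right) = 524 - 1572 \sqrt{2}$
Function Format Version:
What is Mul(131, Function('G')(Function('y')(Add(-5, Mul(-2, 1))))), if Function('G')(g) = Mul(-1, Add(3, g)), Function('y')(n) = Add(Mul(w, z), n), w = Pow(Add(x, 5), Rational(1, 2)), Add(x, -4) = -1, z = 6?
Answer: Add(524, Mul(-1572, Pow(2, Rational(1, 2)))) ≈ -1699.1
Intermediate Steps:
x = 3 (x = Add(4, -1) = 3)
w = Mul(2, Pow(2, Rational(1, 2))) (w = Pow(Add(3, 5), Rational(1, 2)) = Pow(8, Rational(1, 2)) = Mul(2, Pow(2, Rational(1, 2))) ≈ 2.8284)
Function('y')(n) = Add(n, Mul(12, Pow(2, Rational(1, 2)))) (Function('y')(n) = Add(Mul(Mul(2, Pow(2, Rational(1, 2))), 6), n) = Add(Mul(12, Pow(2, Rational(1, 2))), n) = Add(n, Mul(12, Pow(2, Rational(1, 2)))))
Function('G')(g) = Add(-3, Mul(-1, g))
Mul(131, Function('G')(Function('y')(Add(-5, Mul(-2, 1))))) = Mul(131, Add(-3, Mul(-1, Add(Add(-5, Mul(-2, 1)), Mul(12, Pow(2, Rational(1, 2))))))) = Mul(131, Add(-3, Mul(-1, Add(Add(-5, -2), Mul(12, Pow(2, Rational(1, 2))))))) = Mul(131, Add(-3, Mul(-1, Add(-7, Mul(12, Pow(2, Rational(1, 2))))))) = Mul(131, Add(-3, Add(7, Mul(-12, Pow(2, Rational(1, 2)))))) = Mul(131, Add(4, Mul(-12, Pow(2, Rational(1, 2))))) = Add(524, Mul(-1572, Pow(2, Rational(1, 2))))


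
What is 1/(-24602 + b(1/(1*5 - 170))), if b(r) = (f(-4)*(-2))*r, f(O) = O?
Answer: -165/4059338 ≈ -4.0647e-5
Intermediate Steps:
b(r) = 8*r (b(r) = (-4*(-2))*r = 8*r)
1/(-24602 + b(1/(1*5 - 170))) = 1/(-24602 + 8/(1*5 - 170)) = 1/(-24602 + 8/(5 - 170)) = 1/(-24602 + 8/(-165)) = 1/(-24602 + 8*(-1/165)) = 1/(-24602 - 8/165) = 1/(-4059338/165) = -165/4059338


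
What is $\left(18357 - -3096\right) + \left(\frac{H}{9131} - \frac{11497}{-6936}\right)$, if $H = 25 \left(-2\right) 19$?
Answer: $\frac{1358773000955}{63332616} \approx 21455.0$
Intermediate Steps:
$H = -950$ ($H = \left(-50\right) 19 = -950$)
$\left(18357 - -3096\right) + \left(\frac{H}{9131} - \frac{11497}{-6936}\right) = \left(18357 - -3096\right) - \left(- \frac{11497}{6936} + \frac{950}{9131}\right) = \left(18357 + \left(-9 + 3105\right)\right) - - \frac{98389907}{63332616} = \left(18357 + 3096\right) + \left(- \frac{950}{9131} + \frac{11497}{6936}\right) = 21453 + \frac{98389907}{63332616} = \frac{1358773000955}{63332616}$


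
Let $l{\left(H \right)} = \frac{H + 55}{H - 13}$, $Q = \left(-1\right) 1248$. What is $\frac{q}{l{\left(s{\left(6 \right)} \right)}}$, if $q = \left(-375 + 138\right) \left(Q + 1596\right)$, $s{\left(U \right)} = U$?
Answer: $\frac{577332}{61} \approx 9464.5$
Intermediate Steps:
$Q = -1248$
$l{\left(H \right)} = \frac{55 + H}{-13 + H}$
$q = -82476$ ($q = \left(-375 + 138\right) \left(-1248 + 1596\right) = \left(-237\right) 348 = -82476$)
$\frac{q}{l{\left(s{\left(6 \right)} \right)}} = - \frac{82476}{\frac{1}{-13 + 6} \left(55 + 6\right)} = - \frac{82476}{\frac{1}{-7} \cdot 61} = - \frac{82476}{\left(- \frac{1}{7}\right) 61} = - \frac{82476}{- \frac{61}{7}} = \left(-82476\right) \left(- \frac{7}{61}\right) = \frac{577332}{61}$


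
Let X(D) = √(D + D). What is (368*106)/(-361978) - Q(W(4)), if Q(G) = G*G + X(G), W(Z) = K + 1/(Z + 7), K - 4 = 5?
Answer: -1812249984/21899669 - 10*√22/11 ≈ -87.016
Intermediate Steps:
K = 9 (K = 4 + 5 = 9)
X(D) = √2*√D (X(D) = √(2*D) = √2*√D)
W(Z) = 9 + 1/(7 + Z) (W(Z) = 9 + 1/(Z + 7) = 9 + 1/(7 + Z))
Q(G) = G² + √2*√G (Q(G) = G*G + √2*√G = G² + √2*√G)
(368*106)/(-361978) - Q(W(4)) = (368*106)/(-361978) - (((64 + 9*4)/(7 + 4))² + √2*√((64 + 9*4)/(7 + 4))) = 39008*(-1/361978) - (((64 + 36)/11)² + √2*√((64 + 36)/11)) = -19504/180989 - (((1/11)*100)² + √2*√((1/11)*100)) = -19504/180989 - ((100/11)² + √2*√(100/11)) = -19504/180989 - (10000/121 + √2*(10*√11/11)) = -19504/180989 - (10000/121 + 10*√22/11) = -19504/180989 + (-10000/121 - 10*√22/11) = -1812249984/21899669 - 10*√22/11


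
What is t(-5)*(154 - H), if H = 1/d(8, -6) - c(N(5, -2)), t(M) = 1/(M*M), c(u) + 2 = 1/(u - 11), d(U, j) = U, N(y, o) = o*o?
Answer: 8497/1400 ≈ 6.0693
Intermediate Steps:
N(y, o) = o²
c(u) = -2 + 1/(-11 + u) (c(u) = -2 + 1/(u - 11) = -2 + 1/(-11 + u))
t(M) = M⁻²
H = 127/56 (H = 1/8 - (23 - 2*(-2)²)/(-11 + (-2)²) = ⅛ - (23 - 2*4)/(-11 + 4) = ⅛ - (23 - 8)/(-7) = ⅛ - (-1)*15/7 = ⅛ - 1*(-15/7) = ⅛ + 15/7 = 127/56 ≈ 2.2679)
t(-5)*(154 - H) = (154 - 1*127/56)/(-5)² = (154 - 127/56)/25 = (1/25)*(8497/56) = 8497/1400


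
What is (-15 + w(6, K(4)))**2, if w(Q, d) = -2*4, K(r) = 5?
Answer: 529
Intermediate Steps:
w(Q, d) = -8
(-15 + w(6, K(4)))**2 = (-15 - 8)**2 = (-23)**2 = 529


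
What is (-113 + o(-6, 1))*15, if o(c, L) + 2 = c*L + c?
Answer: -1905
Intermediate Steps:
o(c, L) = -2 + c + L*c (o(c, L) = -2 + (c*L + c) = -2 + (L*c + c) = -2 + (c + L*c) = -2 + c + L*c)
(-113 + o(-6, 1))*15 = (-113 + (-2 - 6 + 1*(-6)))*15 = (-113 + (-2 - 6 - 6))*15 = (-113 - 14)*15 = -127*15 = -1905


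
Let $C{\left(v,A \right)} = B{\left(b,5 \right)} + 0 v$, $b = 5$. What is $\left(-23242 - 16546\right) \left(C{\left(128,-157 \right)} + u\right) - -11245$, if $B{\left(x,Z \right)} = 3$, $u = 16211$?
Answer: $-645111387$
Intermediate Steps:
$C{\left(v,A \right)} = 3$ ($C{\left(v,A \right)} = 3 + 0 v = 3 + 0 = 3$)
$\left(-23242 - 16546\right) \left(C{\left(128,-157 \right)} + u\right) - -11245 = \left(-23242 - 16546\right) \left(3 + 16211\right) - -11245 = \left(-39788\right) 16214 + 11245 = -645122632 + 11245 = -645111387$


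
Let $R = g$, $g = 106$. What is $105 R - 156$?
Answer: $10974$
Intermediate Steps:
$R = 106$
$105 R - 156 = 105 \cdot 106 - 156 = 11130 - 156 = 10974$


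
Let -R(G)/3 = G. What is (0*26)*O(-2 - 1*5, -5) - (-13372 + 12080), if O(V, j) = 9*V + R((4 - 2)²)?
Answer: 1292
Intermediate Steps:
R(G) = -3*G
O(V, j) = -12 + 9*V (O(V, j) = 9*V - 3*(4 - 2)² = 9*V - 3*2² = 9*V - 3*4 = 9*V - 12 = -12 + 9*V)
(0*26)*O(-2 - 1*5, -5) - (-13372 + 12080) = (0*26)*(-12 + 9*(-2 - 1*5)) - (-13372 + 12080) = 0*(-12 + 9*(-2 - 5)) - 1*(-1292) = 0*(-12 + 9*(-7)) + 1292 = 0*(-12 - 63) + 1292 = 0*(-75) + 1292 = 0 + 1292 = 1292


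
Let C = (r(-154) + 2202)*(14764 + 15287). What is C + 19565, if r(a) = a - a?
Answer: 66191867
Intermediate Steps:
r(a) = 0
C = 66172302 (C = (0 + 2202)*(14764 + 15287) = 2202*30051 = 66172302)
C + 19565 = 66172302 + 19565 = 66191867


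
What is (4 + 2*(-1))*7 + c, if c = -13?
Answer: 1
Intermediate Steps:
(4 + 2*(-1))*7 + c = (4 + 2*(-1))*7 - 13 = (4 - 2)*7 - 13 = 2*7 - 13 = 14 - 13 = 1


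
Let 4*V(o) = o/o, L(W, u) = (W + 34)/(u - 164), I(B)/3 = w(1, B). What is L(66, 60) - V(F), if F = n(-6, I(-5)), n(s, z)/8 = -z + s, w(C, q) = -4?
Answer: -63/52 ≈ -1.2115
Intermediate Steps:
I(B) = -12 (I(B) = 3*(-4) = -12)
n(s, z) = -8*z + 8*s (n(s, z) = 8*(-z + s) = 8*(s - z) = -8*z + 8*s)
F = 48 (F = -8*(-12) + 8*(-6) = 96 - 48 = 48)
L(W, u) = (34 + W)/(-164 + u)
V(o) = ¼ (V(o) = (o/o)/4 = (¼)*1 = ¼)
L(66, 60) - V(F) = (34 + 66)/(-164 + 60) - 1*¼ = 100/(-104) - ¼ = -1/104*100 - ¼ = -25/26 - ¼ = -63/52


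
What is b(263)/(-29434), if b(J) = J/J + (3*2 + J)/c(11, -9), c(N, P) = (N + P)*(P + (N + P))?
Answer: 255/412076 ≈ 0.00061882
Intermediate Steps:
c(N, P) = (N + P)*(N + 2*P)
b(J) = 4/7 - J/14 (b(J) = J/J + (3*2 + J)/(11² + 2*(-9)² + 3*11*(-9)) = 1 + (6 + J)/(121 + 2*81 - 297) = 1 + (6 + J)/(121 + 162 - 297) = 1 + (6 + J)/(-14) = 1 + (6 + J)*(-1/14) = 1 + (-3/7 - J/14) = 4/7 - J/14)
b(263)/(-29434) = (4/7 - 1/14*263)/(-29434) = (4/7 - 263/14)*(-1/29434) = -255/14*(-1/29434) = 255/412076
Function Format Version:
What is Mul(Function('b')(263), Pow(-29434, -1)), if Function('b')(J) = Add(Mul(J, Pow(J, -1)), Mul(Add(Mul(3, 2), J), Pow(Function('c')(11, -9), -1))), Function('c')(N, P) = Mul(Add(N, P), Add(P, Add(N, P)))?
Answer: Rational(255, 412076) ≈ 0.00061882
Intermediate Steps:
Function('c')(N, P) = Mul(Add(N, P), Add(N, Mul(2, P)))
Function('b')(J) = Add(Rational(4, 7), Mul(Rational(-1, 14), J)) (Function('b')(J) = Add(Mul(J, Pow(J, -1)), Mul(Add(Mul(3, 2), J), Pow(Add(Pow(11, 2), Mul(2, Pow(-9, 2)), Mul(3, 11, -9)), -1))) = Add(1, Mul(Add(6, J), Pow(Add(121, Mul(2, 81), -297), -1))) = Add(1, Mul(Add(6, J), Pow(Add(121, 162, -297), -1))) = Add(1, Mul(Add(6, J), Pow(-14, -1))) = Add(1, Mul(Add(6, J), Rational(-1, 14))) = Add(1, Add(Rational(-3, 7), Mul(Rational(-1, 14), J))) = Add(Rational(4, 7), Mul(Rational(-1, 14), J)))
Mul(Function('b')(263), Pow(-29434, -1)) = Mul(Add(Rational(4, 7), Mul(Rational(-1, 14), 263)), Pow(-29434, -1)) = Mul(Add(Rational(4, 7), Rational(-263, 14)), Rational(-1, 29434)) = Mul(Rational(-255, 14), Rational(-1, 29434)) = Rational(255, 412076)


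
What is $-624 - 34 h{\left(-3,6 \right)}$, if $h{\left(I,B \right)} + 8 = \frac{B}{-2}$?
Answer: $-250$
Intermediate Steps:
$h{\left(I,B \right)} = -8 - \frac{B}{2}$ ($h{\left(I,B \right)} = -8 + \frac{B}{-2} = -8 + B \left(- \frac{1}{2}\right) = -8 - \frac{B}{2}$)
$-624 - 34 h{\left(-3,6 \right)} = -624 - 34 \left(-8 - 3\right) = -624 - 34 \left(-11\right) = -624 - -374 = -624 + 374 = -250$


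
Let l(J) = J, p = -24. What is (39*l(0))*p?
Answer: 0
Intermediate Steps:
(39*l(0))*p = (39*0)*(-24) = 0*(-24) = 0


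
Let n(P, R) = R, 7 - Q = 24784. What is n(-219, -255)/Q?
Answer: 85/8259 ≈ 0.010292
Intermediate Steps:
Q = -24777 (Q = 7 - 1*24784 = 7 - 24784 = -24777)
n(-219, -255)/Q = -255/(-24777) = -255*(-1/24777) = 85/8259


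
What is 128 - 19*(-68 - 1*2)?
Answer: 1458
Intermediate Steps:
128 - 19*(-68 - 1*2) = 128 - 19*(-68 - 2) = 128 - 19*(-70) = 128 + 1330 = 1458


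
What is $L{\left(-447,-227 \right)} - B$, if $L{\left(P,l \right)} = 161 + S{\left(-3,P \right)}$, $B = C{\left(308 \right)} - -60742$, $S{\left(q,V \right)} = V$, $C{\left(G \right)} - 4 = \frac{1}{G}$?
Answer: $- \frac{18797857}{308} \approx -61032.0$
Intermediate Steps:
$C{\left(G \right)} = 4 + \frac{1}{G}$
$B = \frac{18709769}{308}$ ($B = \left(4 + \frac{1}{308}\right) - -60742 = \left(4 + \frac{1}{308}\right) + 60742 = \frac{1233}{308} + 60742 = \frac{18709769}{308} \approx 60746.0$)
$L{\left(P,l \right)} = 161 + P$
$L{\left(-447,-227 \right)} - B = \left(161 - 447\right) - \frac{18709769}{308} = -286 - \frac{18709769}{308} = - \frac{18797857}{308}$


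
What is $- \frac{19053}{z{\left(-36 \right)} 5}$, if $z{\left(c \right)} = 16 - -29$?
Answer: $- \frac{2117}{25} \approx -84.68$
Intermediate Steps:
$z{\left(c \right)} = 45$ ($z{\left(c \right)} = 16 + 29 = 45$)
$- \frac{19053}{z{\left(-36 \right)} 5} = - \frac{19053}{45 \cdot 5} = - \frac{19053}{225} = \left(-19053\right) \frac{1}{225} = - \frac{2117}{25}$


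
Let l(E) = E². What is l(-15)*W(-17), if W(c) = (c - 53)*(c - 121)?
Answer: 2173500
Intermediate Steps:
W(c) = (-121 + c)*(-53 + c) (W(c) = (-53 + c)*(-121 + c) = (-121 + c)*(-53 + c))
l(-15)*W(-17) = (-15)²*(6413 + (-17)² - 174*(-17)) = 225*(6413 + 289 + 2958) = 225*9660 = 2173500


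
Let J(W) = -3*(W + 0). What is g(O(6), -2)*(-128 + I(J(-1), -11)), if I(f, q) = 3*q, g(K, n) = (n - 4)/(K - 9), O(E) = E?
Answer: -322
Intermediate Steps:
g(K, n) = (-4 + n)/(-9 + K)
J(W) = -3*W
g(O(6), -2)*(-128 + I(J(-1), -11)) = ((-4 - 2)/(-9 + 6))*(-128 + 3*(-11)) = (-6/(-3))*(-128 - 33) = -⅓*(-6)*(-161) = 2*(-161) = -322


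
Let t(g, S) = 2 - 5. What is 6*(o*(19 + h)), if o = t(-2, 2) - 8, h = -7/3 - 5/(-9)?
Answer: -3410/3 ≈ -1136.7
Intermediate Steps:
h = -16/9 (h = -7*⅓ - 5*(-⅑) = -7/3 + 5/9 = -16/9 ≈ -1.7778)
t(g, S) = -3
o = -11 (o = -3 - 8 = -11)
6*(o*(19 + h)) = 6*(-11*(19 - 16/9)) = 6*(-11*155/9) = 6*(-1705/9) = -3410/3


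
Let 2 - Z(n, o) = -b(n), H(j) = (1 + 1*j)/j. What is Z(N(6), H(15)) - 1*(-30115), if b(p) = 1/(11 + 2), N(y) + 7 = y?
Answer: 391522/13 ≈ 30117.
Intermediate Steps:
N(y) = -7 + y
H(j) = (1 + j)/j
b(p) = 1/13
Z(n, o) = 27/13 (Z(n, o) = 2 - (-1)/13 = 2 - 1*(-1/13) = 2 + 1/13 = 27/13)
Z(N(6), H(15)) - 1*(-30115) = 27/13 - 1*(-30115) = 27/13 + 30115 = 391522/13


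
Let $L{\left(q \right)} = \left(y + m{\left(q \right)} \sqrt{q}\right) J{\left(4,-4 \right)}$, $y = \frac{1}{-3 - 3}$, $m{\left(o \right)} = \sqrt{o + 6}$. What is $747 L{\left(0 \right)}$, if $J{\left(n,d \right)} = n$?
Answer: $-498$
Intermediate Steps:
$m{\left(o \right)} = \sqrt{6 + o}$
$y = - \frac{1}{6}$ ($y = \frac{1}{-6} = - \frac{1}{6} \approx -0.16667$)
$L{\left(q \right)} = - \frac{2}{3} + 4 \sqrt{q} \sqrt{6 + q}$ ($L{\left(q \right)} = \left(- \frac{1}{6} + \sqrt{6 + q} \sqrt{q}\right) 4 = \left(- \frac{1}{6} + \sqrt{q} \sqrt{6 + q}\right) 4 = - \frac{2}{3} + 4 \sqrt{q} \sqrt{6 + q}$)
$747 L{\left(0 \right)} = 747 \left(- \frac{2}{3} + 4 \sqrt{0} \sqrt{6 + 0}\right) = 747 \left(- \frac{2}{3} + 4 \cdot 0 \sqrt{6}\right) = 747 \left(- \frac{2}{3} + 0\right) = 747 \left(- \frac{2}{3}\right) = -498$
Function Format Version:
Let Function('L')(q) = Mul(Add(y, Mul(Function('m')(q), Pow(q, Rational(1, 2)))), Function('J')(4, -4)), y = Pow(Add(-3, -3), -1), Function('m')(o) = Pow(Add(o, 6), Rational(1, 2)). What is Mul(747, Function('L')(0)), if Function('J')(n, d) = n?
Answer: -498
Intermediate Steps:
Function('m')(o) = Pow(Add(6, o), Rational(1, 2))
y = Rational(-1, 6) (y = Pow(-6, -1) = Rational(-1, 6) ≈ -0.16667)
Function('L')(q) = Add(Rational(-2, 3), Mul(4, Pow(q, Rational(1, 2)), Pow(Add(6, q), Rational(1, 2)))) (Function('L')(q) = Mul(Add(Rational(-1, 6), Mul(Pow(Add(6, q), Rational(1, 2)), Pow(q, Rational(1, 2)))), 4) = Mul(Add(Rational(-1, 6), Mul(Pow(q, Rational(1, 2)), Pow(Add(6, q), Rational(1, 2)))), 4) = Add(Rational(-2, 3), Mul(4, Pow(q, Rational(1, 2)), Pow(Add(6, q), Rational(1, 2)))))
Mul(747, Function('L')(0)) = Mul(747, Add(Rational(-2, 3), Mul(4, Pow(0, Rational(1, 2)), Pow(Add(6, 0), Rational(1, 2))))) = Mul(747, Add(Rational(-2, 3), Mul(4, 0, Pow(6, Rational(1, 2))))) = Mul(747, Add(Rational(-2, 3), 0)) = Mul(747, Rational(-2, 3)) = -498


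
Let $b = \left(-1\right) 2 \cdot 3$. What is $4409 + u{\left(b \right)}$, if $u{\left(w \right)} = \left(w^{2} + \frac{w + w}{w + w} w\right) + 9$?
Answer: $4448$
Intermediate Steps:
$b = -6$ ($b = \left(-2\right) 3 = -6$)
$u{\left(w \right)} = 9 + w + w^{2}$ ($u{\left(w \right)} = \left(w^{2} + \frac{2 w}{2 w} w\right) + 9 = \left(w^{2} + 2 w \frac{1}{2 w} w\right) + 9 = \left(w^{2} + 1 w\right) + 9 = \left(w^{2} + w\right) + 9 = \left(w + w^{2}\right) + 9 = 9 + w + w^{2}$)
$4409 + u{\left(b \right)} = 4409 + \left(9 - 6 + \left(-6\right)^{2}\right) = 4409 + \left(9 - 6 + 36\right) = 4409 + 39 = 4448$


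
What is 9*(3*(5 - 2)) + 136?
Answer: 217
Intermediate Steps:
9*(3*(5 - 2)) + 136 = 9*(3*3) + 136 = 9*9 + 136 = 81 + 136 = 217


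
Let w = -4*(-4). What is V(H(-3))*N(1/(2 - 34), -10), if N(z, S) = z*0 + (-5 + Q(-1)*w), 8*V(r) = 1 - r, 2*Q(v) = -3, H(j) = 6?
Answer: 145/8 ≈ 18.125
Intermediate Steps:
Q(v) = -3/2 (Q(v) = (½)*(-3) = -3/2)
V(r) = ⅛ - r/8 (V(r) = (1 - r)/8 = ⅛ - r/8)
w = 16
N(z, S) = -29 (N(z, S) = z*0 + (-5 - 3/2*16) = 0 + (-5 - 24) = 0 - 29 = -29)
V(H(-3))*N(1/(2 - 34), -10) = (⅛ - ⅛*6)*(-29) = (⅛ - ¾)*(-29) = -5/8*(-29) = 145/8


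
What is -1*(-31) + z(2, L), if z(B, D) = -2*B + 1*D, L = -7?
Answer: 20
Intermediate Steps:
z(B, D) = D - 2*B (z(B, D) = -2*B + D = D - 2*B)
-1*(-31) + z(2, L) = -1*(-31) + (-7 - 2*2) = 31 + (-7 - 4) = 31 - 11 = 20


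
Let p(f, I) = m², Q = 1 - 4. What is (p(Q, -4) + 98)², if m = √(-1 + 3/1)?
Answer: 10000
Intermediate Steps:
Q = -3
m = √2 (m = √(-1 + 3*1) = √(-1 + 3) = √2 ≈ 1.4142)
p(f, I) = 2 (p(f, I) = (√2)² = 2)
(p(Q, -4) + 98)² = (2 + 98)² = 100² = 10000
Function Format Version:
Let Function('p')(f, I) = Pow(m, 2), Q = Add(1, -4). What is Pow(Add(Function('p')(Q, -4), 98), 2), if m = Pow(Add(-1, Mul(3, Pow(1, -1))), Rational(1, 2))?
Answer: 10000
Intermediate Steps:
Q = -3
m = Pow(2, Rational(1, 2)) (m = Pow(Add(-1, Mul(3, 1)), Rational(1, 2)) = Pow(Add(-1, 3), Rational(1, 2)) = Pow(2, Rational(1, 2)) ≈ 1.4142)
Function('p')(f, I) = 2 (Function('p')(f, I) = Pow(Pow(2, Rational(1, 2)), 2) = 2)
Pow(Add(Function('p')(Q, -4), 98), 2) = Pow(Add(2, 98), 2) = Pow(100, 2) = 10000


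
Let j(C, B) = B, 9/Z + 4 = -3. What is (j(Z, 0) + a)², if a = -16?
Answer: 256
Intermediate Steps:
Z = -9/7 (Z = 9/(-4 - 3) = 9/(-7) = 9*(-⅐) = -9/7 ≈ -1.2857)
(j(Z, 0) + a)² = (0 - 16)² = (-16)² = 256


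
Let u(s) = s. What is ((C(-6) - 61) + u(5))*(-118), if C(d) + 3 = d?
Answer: 7670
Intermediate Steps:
C(d) = -3 + d
((C(-6) - 61) + u(5))*(-118) = (((-3 - 6) - 61) + 5)*(-118) = ((-9 - 61) + 5)*(-118) = (-70 + 5)*(-118) = -65*(-118) = 7670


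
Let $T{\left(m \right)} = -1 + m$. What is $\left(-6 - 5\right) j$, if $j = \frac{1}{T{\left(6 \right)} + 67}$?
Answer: $- \frac{11}{72} \approx -0.15278$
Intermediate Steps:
$j = \frac{1}{72}$ ($j = \frac{1}{\left(-1 + 6\right) + 67} = \frac{1}{5 + 67} = \frac{1}{72} \approx 0.013889$)
$\left(-6 - 5\right) j = \left(-6 - 5\right) \frac{1}{72} = \left(-11\right) \frac{1}{72} = - \frac{11}{72}$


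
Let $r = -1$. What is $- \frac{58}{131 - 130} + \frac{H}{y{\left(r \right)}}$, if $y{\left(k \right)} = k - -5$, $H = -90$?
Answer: $- \frac{161}{2} \approx -80.5$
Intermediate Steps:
$y{\left(k \right)} = 5 + k$ ($y{\left(k \right)} = k + 5 = 5 + k$)
$- \frac{58}{131 - 130} + \frac{H}{y{\left(r \right)}} = - \frac{58}{131 - 130} - \frac{90}{5 - 1} = - \frac{58}{131 - 130} - \frac{90}{4} = - \frac{58}{1} - \frac{45}{2} = \left(-58\right) 1 - \frac{45}{2} = -58 - \frac{45}{2} = - \frac{161}{2}$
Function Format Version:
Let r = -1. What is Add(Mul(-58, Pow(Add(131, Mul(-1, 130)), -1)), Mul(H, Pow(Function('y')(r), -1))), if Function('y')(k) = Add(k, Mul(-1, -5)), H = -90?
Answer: Rational(-161, 2) ≈ -80.500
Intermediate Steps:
Function('y')(k) = Add(5, k) (Function('y')(k) = Add(k, 5) = Add(5, k))
Add(Mul(-58, Pow(Add(131, Mul(-1, 130)), -1)), Mul(H, Pow(Function('y')(r), -1))) = Add(Mul(-58, Pow(Add(131, Mul(-1, 130)), -1)), Mul(-90, Pow(Add(5, -1), -1))) = Add(Mul(-58, Pow(Add(131, -130), -1)), Mul(-90, Pow(4, -1))) = Add(Mul(-58, Pow(1, -1)), Mul(-90, Rational(1, 4))) = Add(Mul(-58, 1), Rational(-45, 2)) = Add(-58, Rational(-45, 2)) = Rational(-161, 2)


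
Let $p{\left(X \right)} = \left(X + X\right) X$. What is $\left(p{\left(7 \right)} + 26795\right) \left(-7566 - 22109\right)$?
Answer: $-798049775$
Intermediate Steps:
$p{\left(X \right)} = 2 X^{2}$ ($p{\left(X \right)} = 2 X X = 2 X^{2}$)
$\left(p{\left(7 \right)} + 26795\right) \left(-7566 - 22109\right) = \left(2 \cdot 7^{2} + 26795\right) \left(-7566 - 22109\right) = \left(2 \cdot 49 + 26795\right) \left(-29675\right) = \left(98 + 26795\right) \left(-29675\right) = 26893 \left(-29675\right) = -798049775$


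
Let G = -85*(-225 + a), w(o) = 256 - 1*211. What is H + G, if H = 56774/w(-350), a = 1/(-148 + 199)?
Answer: 917324/45 ≈ 20385.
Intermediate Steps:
a = 1/51 ≈ 0.019608
w(o) = 45 (w(o) = 256 - 211 = 45)
G = 57370/3 (G = -85*(-225 + 1/51) = -85*(-11474/51) = 57370/3 ≈ 19123.)
H = 56774/45 ≈ 1261.6
H + G = 56774/45 + 57370/3 = 917324/45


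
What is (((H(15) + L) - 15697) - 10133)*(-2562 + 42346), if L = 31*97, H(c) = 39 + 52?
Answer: -904369888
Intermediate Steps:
H(c) = 91
L = 3007
(((H(15) + L) - 15697) - 10133)*(-2562 + 42346) = (((91 + 3007) - 15697) - 10133)*(-2562 + 42346) = ((3098 - 15697) - 10133)*39784 = (-12599 - 10133)*39784 = -22732*39784 = -904369888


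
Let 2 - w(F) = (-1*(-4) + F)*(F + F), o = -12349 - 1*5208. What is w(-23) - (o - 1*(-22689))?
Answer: -6004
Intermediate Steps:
o = -17557 (o = -12349 - 5208 = -17557)
w(F) = 2 - 2*F*(4 + F) (w(F) = 2 - (-1*(-4) + F)*(F + F) = 2 - (4 + F)*2*F = 2 - 2*F*(4 + F))
w(-23) - (o - 1*(-22689)) = (2 - 8*(-23) - 2*(-23)²) - (-17557 - 1*(-22689)) = (2 + 184 - 2*529) - (-17557 + 22689) = (2 + 184 - 1058) - 1*5132 = -872 - 5132 = -6004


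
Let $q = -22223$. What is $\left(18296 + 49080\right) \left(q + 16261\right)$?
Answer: $-401695712$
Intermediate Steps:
$\left(18296 + 49080\right) \left(q + 16261\right) = \left(18296 + 49080\right) \left(-22223 + 16261\right) = 67376 \left(-5962\right) = -401695712$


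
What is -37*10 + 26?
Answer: -344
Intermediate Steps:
-37*10 + 26 = -370 + 26 = -344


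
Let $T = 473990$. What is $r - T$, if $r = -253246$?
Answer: $-727236$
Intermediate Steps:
$r - T = -253246 - 473990 = -727236$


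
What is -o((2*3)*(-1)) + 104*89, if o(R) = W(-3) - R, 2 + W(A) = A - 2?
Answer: 9257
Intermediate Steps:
W(A) = -4 + A (W(A) = -2 + (A - 2) = -2 + (-2 + A) = -4 + A)
o(R) = -7 - R (o(R) = (-4 - 3) - R = -7 - R)
-o((2*3)*(-1)) + 104*89 = -(-7 - 2*3*(-1)) + 104*89 = -(-7 - 6*(-1)) + 9256 = -(-7 - 1*(-6)) + 9256 = -(-7 + 6) + 9256 = -1*(-1) + 9256 = 1 + 9256 = 9257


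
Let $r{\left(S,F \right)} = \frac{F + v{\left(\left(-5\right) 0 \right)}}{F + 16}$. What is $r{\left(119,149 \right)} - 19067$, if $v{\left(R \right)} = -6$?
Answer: $- \frac{285992}{15} \approx -19066.0$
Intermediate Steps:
$r{\left(S,F \right)} = \frac{-6 + F}{16 + F}$ ($r{\left(S,F \right)} = \frac{F - 6}{F + 16} = \frac{-6 + F}{16 + F}$)
$r{\left(119,149 \right)} - 19067 = \frac{-6 + 149}{16 + 149} - 19067 = \frac{1}{165} \cdot 143 - 19067 = \frac{13}{15} - 19067 = - \frac{285992}{15}$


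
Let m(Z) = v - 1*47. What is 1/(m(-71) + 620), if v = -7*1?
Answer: 1/566 ≈ 0.0017668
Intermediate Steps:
v = -7
m(Z) = -54 (m(Z) = -7 - 1*47 = -7 - 47 = -54)
1/(m(-71) + 620) = 1/(-54 + 620) = 1/566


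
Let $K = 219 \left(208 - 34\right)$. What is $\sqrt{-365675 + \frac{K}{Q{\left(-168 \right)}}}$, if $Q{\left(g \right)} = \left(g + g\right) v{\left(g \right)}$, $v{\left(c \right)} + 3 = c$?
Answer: $\frac{i \sqrt{931451521434}}{1596} \approx 604.71 i$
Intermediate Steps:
$v{\left(c \right)} = -3 + c$
$K = 38106$ ($K = 219 \cdot 174 = 38106$)
$Q{\left(g \right)} = 2 g \left(-3 + g\right)$ ($Q{\left(g \right)} = \left(g + g\right) \left(-3 + g\right) = 2 g \left(-3 + g\right)$)
$\sqrt{-365675 + \frac{K}{Q{\left(-168 \right)}}} = \sqrt{-365675 + \frac{38106}{2 \left(-168\right) \left(-3 - 168\right)}} = \sqrt{-365675 + \frac{38106}{2 \left(-168\right) \left(-171\right)}} = \sqrt{-365675 + \frac{38106}{57456}} = \sqrt{-365675 + 38106 \cdot \frac{1}{57456}} = \sqrt{-365675 + \frac{2117}{3192}} = \sqrt{- \frac{1167232483}{3192}} = \frac{i \sqrt{931451521434}}{1596}$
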